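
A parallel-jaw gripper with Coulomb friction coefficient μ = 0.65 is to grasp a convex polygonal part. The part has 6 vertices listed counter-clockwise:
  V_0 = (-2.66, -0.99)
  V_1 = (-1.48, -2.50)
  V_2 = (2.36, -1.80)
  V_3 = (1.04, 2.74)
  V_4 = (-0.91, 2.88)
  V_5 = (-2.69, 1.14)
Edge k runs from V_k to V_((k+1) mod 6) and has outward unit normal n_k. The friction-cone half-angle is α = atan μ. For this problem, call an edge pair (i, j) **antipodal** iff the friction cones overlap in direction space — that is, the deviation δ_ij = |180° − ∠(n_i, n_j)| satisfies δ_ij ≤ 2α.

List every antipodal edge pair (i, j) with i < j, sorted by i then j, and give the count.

α = atan 0.65 = 33.02°;  2α = 66.05°
n_0 = (-0.7879, -0.6157)
n_1 = (+0.1793, -0.9838)
n_2 = (+0.9602, +0.2792)
n_3 = (+0.0716, +0.9974)
n_4 = (-0.6990, +0.7151)
n_5 = (-0.9999, -0.0141)
  (0,1): δ = 117.67°  ·
  (0,2): δ = 21.79°  ✓
  (0,3): δ = 47.89°  ✓
  (0,4): δ = 96.34°  ·
  (0,5): δ = 142.80°  ·
  (1,2): δ = 84.12°  ·
  (1,3): δ = 14.44°  ✓
  (1,4): δ = 34.02°  ✓
  (1,5): δ = 80.48°  ·
  (2,3): δ = 110.32°  ·
  (2,4): δ = 61.86°  ✓
  (2,5): δ = 15.40°  ✓
  (3,4): δ = 131.54°  ·
  (3,5): δ = 85.09°  ·
  (4,5): δ = 133.54°  ·
antipodal pairs: 6

count = 6; pairs: (0,2), (0,3), (1,3), (1,4), (2,4), (2,5)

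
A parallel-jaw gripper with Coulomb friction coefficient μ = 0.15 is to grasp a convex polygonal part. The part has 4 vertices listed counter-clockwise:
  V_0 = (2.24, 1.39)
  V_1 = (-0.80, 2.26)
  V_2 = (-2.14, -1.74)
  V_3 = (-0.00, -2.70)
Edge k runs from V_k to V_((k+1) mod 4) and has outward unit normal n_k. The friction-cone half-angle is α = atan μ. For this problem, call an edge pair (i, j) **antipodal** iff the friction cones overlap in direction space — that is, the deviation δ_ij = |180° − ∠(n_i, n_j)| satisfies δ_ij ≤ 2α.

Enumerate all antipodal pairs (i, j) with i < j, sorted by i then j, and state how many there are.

α = atan 0.15 = 8.53°;  2α = 17.06°
n_0 = (+0.2751, +0.9614)
n_1 = (-0.9482, +0.3176)
n_2 = (-0.4093, -0.9124)
n_3 = (+0.8771, -0.4804)
  (0,1): δ = 92.55°  ·
  (0,2): δ = 8.19°  ✓
  (0,3): δ = 77.26°  ·
  (1,2): δ = 95.64°  ·
  (1,3): δ = 10.19°  ✓
  (2,3): δ = 94.55°  ·
antipodal pairs: 2

count = 2; pairs: (0,2), (1,3)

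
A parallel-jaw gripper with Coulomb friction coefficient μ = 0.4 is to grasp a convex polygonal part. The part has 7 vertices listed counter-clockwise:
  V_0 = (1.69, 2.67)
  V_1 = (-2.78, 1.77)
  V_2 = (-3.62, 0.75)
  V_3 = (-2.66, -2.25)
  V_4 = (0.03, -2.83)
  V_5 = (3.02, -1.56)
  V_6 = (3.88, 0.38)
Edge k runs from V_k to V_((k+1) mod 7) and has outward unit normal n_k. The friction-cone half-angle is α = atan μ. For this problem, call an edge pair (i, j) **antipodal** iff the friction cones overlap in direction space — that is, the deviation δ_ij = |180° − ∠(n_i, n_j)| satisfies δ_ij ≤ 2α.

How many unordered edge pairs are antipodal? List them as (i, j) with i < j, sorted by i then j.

count = 7; pairs: (0,3), (0,4), (1,4), (1,5), (2,5), (2,6), (3,6)

α = atan 0.4 = 21.80°;  2α = 43.60°
n_0 = (-0.1974, +0.9803)
n_1 = (-0.7719, +0.6357)
n_2 = (-0.9524, -0.3048)
n_3 = (-0.2108, -0.9775)
n_4 = (+0.3909, -0.9204)
n_5 = (+0.9142, -0.4053)
n_6 = (+0.7227, +0.6912)
  (0,1): δ = 140.86°  ·
  (0,2): δ = 83.64°  ·
  (0,3): δ = 23.55°  ✓
  (0,4): δ = 11.63°  ✓
  (0,5): δ = 54.71°  ·
  (0,6): δ = 122.34°  ·
  (1,2): δ = 122.78°  ·
  (1,3): δ = 62.70°  ·
  (1,4): δ = 27.51°  ✓
  (1,5): δ = 15.56°  ✓
  (1,6): δ = 83.19°  ·
  (2,3): δ = 119.91°  ·
  (2,4): δ = 84.73°  ·
  (2,5): δ = 41.65°  ✓
  (2,6): δ = 25.98°  ✓
  (3,4): δ = 144.82°  ·
  (3,5): δ = 101.74°  ·
  (3,6): δ = 34.11°  ✓
  (4,5): δ = 136.92°  ·
  (4,6): δ = 69.29°  ·
  (5,6): δ = 112.37°  ·
antipodal pairs: 7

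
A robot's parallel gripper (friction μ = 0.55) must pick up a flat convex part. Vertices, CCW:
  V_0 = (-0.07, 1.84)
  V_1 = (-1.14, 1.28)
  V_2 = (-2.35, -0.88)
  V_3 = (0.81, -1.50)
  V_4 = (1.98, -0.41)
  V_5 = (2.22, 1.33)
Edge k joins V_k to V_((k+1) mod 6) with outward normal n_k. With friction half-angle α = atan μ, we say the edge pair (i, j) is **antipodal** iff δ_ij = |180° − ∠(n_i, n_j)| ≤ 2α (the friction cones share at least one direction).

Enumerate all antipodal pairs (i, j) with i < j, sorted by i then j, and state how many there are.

count = 7; pairs: (0,2), (0,3), (0,4), (1,3), (1,4), (2,5), (3,5)

α = atan 0.55 = 28.81°;  2α = 57.62°
n_0 = (-0.4637, +0.8860)
n_1 = (-0.8724, +0.4887)
n_2 = (-0.1925, -0.9813)
n_3 = (+0.6816, -0.7317)
n_4 = (+0.9906, -0.1366)
n_5 = (+0.2174, +0.9761)
  (0,1): δ = 146.88°  ·
  (0,2): δ = 38.73°  ✓
  (0,3): δ = 15.35°  ✓
  (0,4): δ = 54.52°  ✓
  (0,5): δ = 139.82°  ·
  (1,2): δ = 71.84°  ·
  (1,3): δ = 17.77°  ✓
  (1,4): δ = 21.40°  ✓
  (1,5): δ = 106.70°  ·
  (2,3): δ = 125.93°  ·
  (2,4): δ = 86.75°  ·
  (2,5): δ = 1.45°  ✓
  (3,4): δ = 140.83°  ·
  (3,5): δ = 55.53°  ✓
  (4,5): δ = 94.70°  ·
antipodal pairs: 7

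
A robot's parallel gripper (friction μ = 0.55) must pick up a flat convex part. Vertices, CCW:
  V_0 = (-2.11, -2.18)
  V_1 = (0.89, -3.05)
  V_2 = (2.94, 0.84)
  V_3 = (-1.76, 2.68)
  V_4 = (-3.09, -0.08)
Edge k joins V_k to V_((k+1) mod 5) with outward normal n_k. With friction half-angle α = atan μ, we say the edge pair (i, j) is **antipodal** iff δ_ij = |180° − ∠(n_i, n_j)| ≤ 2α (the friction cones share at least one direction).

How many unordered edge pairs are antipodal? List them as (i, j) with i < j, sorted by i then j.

count = 4; pairs: (0,2), (1,3), (1,4), (2,4)

α = atan 0.55 = 28.81°;  2α = 57.62°
n_0 = (-0.2785, -0.9604)
n_1 = (+0.8847, -0.4662)
n_2 = (+0.3645, +0.9312)
n_3 = (-0.9009, +0.4341)
n_4 = (-0.9062, -0.4229)
  (0,1): δ = 101.62°  ·
  (0,2): δ = 5.21°  ✓
  (0,3): δ = 80.44°  ·
  (0,4): δ = 131.19°  ·
  (1,2): δ = 83.59°  ·
  (1,3): δ = 2.06°  ✓
  (1,4): δ = 52.81°  ✓
  (2,3): δ = 94.35°  ·
  (2,4): δ = 43.60°  ✓
  (3,4): δ = 129.25°  ·
antipodal pairs: 4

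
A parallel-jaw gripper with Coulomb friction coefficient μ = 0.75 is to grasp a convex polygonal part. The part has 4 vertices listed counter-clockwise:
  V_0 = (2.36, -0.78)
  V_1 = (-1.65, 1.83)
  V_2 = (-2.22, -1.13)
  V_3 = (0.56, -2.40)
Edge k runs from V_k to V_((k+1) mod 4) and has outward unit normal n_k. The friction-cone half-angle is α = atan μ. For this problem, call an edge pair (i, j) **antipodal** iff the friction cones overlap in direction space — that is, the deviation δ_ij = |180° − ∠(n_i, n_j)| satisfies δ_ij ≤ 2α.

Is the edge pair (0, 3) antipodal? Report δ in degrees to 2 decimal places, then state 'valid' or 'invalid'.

δ = 75.05°, invalid

α = atan 0.75 = 36.87°;  2α = 73.74°
edge 0: e_0 = (-4.01, +2.61);  n_0 = (+0.5455, +0.8381)
edge 3: e_3 = (+1.80, +1.62);  n_3 = (+0.6690, -0.7433)
∠(n_0, n_3) = 104.95°
δ = |180° − 104.95°| = 75.05°
75.05° > 2α = 73.74°  →  invalid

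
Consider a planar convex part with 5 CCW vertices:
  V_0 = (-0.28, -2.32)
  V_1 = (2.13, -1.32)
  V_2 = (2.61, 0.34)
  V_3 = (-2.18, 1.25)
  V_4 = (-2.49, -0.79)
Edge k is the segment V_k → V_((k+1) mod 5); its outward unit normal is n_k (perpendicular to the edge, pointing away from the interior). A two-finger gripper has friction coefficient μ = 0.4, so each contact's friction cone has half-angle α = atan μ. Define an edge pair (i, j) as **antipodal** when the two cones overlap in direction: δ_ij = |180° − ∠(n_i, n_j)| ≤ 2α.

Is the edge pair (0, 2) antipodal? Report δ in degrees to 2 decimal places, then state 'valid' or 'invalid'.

α = atan 0.4 = 21.80°;  2α = 43.60°
edge 0: e_0 = (+2.41, +1.00);  n_0 = (+0.3833, -0.9236)
edge 2: e_2 = (-4.79, +0.91);  n_2 = (+0.1866, +0.9824)
∠(n_0, n_2) = 146.71°
δ = |180° − 146.71°| = 33.29°
33.29° ≤ 2α = 43.60°  →  valid

δ = 33.29°, valid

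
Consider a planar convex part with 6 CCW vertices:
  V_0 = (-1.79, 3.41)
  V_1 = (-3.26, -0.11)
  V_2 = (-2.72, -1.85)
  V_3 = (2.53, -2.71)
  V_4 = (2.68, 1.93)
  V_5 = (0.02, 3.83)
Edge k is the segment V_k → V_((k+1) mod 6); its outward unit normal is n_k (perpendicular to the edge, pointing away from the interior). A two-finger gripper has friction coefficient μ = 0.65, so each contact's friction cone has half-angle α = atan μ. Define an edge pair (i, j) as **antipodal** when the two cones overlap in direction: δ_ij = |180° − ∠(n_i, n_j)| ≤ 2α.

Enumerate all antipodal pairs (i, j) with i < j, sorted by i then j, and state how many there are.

α = atan 0.65 = 33.02°;  2α = 66.05°
n_0 = (-0.9228, +0.3854)
n_1 = (-0.9551, -0.2964)
n_2 = (-0.1617, -0.9868)
n_3 = (+0.9995, -0.0323)
n_4 = (+0.5812, +0.8137)
n_5 = (-0.2260, +0.9741)
  (0,1): δ = 140.09°  ·
  (0,2): δ = 76.64°  ·
  (0,3): δ = 20.81°  ✓
  (0,4): δ = 77.13°  ·
  (0,5): δ = 125.73°  ·
  (1,2): δ = 116.54°  ·
  (1,3): δ = 19.09°  ✓
  (1,4): δ = 37.22°  ✓
  (1,5): δ = 85.82°  ·
  (2,3): δ = 82.55°  ·
  (2,4): δ = 26.23°  ✓
  (2,5): δ = 22.37°  ✓
  (3,4): δ = 123.69°  ·
  (3,5): δ = 75.08°  ·
  (4,5): δ = 131.40°  ·
antipodal pairs: 5

count = 5; pairs: (0,3), (1,3), (1,4), (2,4), (2,5)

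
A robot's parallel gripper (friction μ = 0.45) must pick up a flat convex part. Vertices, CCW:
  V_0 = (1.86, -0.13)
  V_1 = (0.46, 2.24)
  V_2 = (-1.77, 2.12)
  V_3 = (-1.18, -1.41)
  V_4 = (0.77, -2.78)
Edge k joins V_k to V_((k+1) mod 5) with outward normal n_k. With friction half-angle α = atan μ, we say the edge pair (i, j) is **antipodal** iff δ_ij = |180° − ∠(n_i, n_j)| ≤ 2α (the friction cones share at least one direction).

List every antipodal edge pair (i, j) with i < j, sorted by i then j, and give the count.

count = 4; pairs: (0,2), (0,3), (1,3), (2,4)

α = atan 0.45 = 24.23°;  2α = 48.46°
n_0 = (+0.8610, +0.5086)
n_1 = (-0.0537, +0.9986)
n_2 = (-0.9863, -0.1649)
n_3 = (-0.5749, -0.8182)
n_4 = (+0.9248, -0.3804)
  (0,1): δ = 117.49°  ·
  (0,2): δ = 21.08°  ✓
  (0,3): δ = 24.34°  ✓
  (0,4): δ = 127.07°  ·
  (1,2): δ = 83.59°  ·
  (1,3): δ = 38.17°  ✓
  (1,4): δ = 64.56°  ·
  (2,3): δ = 134.58°  ·
  (2,4): δ = 31.85°  ✓
  (3,4): δ = 77.27°  ·
antipodal pairs: 4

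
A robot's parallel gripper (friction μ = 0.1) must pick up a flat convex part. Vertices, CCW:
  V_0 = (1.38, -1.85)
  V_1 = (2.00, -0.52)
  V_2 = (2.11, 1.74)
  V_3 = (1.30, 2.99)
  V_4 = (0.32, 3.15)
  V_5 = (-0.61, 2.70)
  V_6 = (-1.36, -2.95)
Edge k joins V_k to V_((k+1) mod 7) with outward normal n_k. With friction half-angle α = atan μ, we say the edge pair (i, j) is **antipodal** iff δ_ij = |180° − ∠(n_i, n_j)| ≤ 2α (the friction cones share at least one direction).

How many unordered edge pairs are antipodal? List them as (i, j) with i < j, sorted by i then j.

count = 2; pairs: (1,5), (4,6)

α = atan 0.1 = 5.71°;  2α = 11.42°
n_0 = (+0.9064, -0.4225)
n_1 = (+0.9988, -0.0486)
n_2 = (+0.8392, +0.5438)
n_3 = (+0.1611, +0.9869)
n_4 = (-0.4356, +0.9002)
n_5 = (-0.9913, +0.1316)
n_6 = (+0.3726, -0.9280)
  (0,1): δ = 157.79°  ·
  (0,2): δ = 122.06°  ·
  (0,3): δ = 74.28°  ·
  (0,4): δ = 39.19°  ·
  (0,5): δ = 17.43°  ·
  (0,6): δ = 136.87°  ·
  (1,2): δ = 144.27°  ·
  (1,3): δ = 96.49°  ·
  (1,4): δ = 61.39°  ·
  (1,5): δ = 4.77°  ✓
  (1,6): δ = 114.66°  ·
  (2,3): δ = 132.22°  ·
  (2,4): δ = 97.12°  ·
  (2,5): δ = 40.50°  ·
  (2,6): δ = 78.93°  ·
  (3,4): δ = 144.91°  ·
  (3,5): δ = 88.29°  ·
  (3,6): δ = 31.15°  ·
  (4,5): δ = 123.38°  ·
  (4,6): δ = 3.95°  ✓
  (5,6): δ = 60.57°  ·
antipodal pairs: 2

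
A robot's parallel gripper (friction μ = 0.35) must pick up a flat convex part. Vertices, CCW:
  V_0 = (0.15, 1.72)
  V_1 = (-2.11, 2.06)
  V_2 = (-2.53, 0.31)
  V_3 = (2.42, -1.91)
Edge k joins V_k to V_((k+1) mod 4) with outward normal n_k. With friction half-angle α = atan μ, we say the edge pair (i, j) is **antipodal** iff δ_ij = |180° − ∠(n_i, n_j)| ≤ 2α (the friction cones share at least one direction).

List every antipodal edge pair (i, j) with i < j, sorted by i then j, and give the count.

α = atan 0.35 = 19.29°;  2α = 38.58°
n_0 = (+0.1488, +0.9889)
n_1 = (-0.9724, +0.2334)
n_2 = (-0.4092, -0.9124)
n_3 = (+0.8479, +0.5302)
  (0,1): δ = 94.94°  ·
  (0,2): δ = 15.60°  ✓
  (0,3): δ = 130.58°  ·
  (1,2): δ = 100.66°  ·
  (1,3): δ = 45.52°  ·
  (2,3): δ = 33.82°  ✓
antipodal pairs: 2

count = 2; pairs: (0,2), (2,3)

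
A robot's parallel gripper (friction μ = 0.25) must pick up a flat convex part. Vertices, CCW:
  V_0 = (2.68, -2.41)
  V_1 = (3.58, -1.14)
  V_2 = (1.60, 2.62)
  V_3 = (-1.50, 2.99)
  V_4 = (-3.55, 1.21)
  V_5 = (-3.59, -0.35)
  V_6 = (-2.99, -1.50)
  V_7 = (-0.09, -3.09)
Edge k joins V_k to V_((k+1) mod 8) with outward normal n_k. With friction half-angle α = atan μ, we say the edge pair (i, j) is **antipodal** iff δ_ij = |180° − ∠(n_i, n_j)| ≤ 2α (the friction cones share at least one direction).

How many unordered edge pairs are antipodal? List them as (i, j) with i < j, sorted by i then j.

count = 5; pairs: (0,3), (1,5), (2,6), (2,7), (3,7)

α = atan 0.25 = 14.04°;  2α = 28.07°
n_0 = (+0.8159, -0.5782)
n_1 = (+0.8848, +0.4659)
n_2 = (+0.1185, +0.9930)
n_3 = (-0.6556, +0.7551)
n_4 = (-0.9997, +0.0256)
n_5 = (-0.8866, -0.4626)
n_6 = (-0.4808, -0.8769)
n_7 = (+0.2384, -0.9712)
  (0,1): δ = 116.91°  ·
  (0,2): δ = 61.48°  ·
  (0,3): δ = 13.71°  ✓
  (0,4): δ = 33.85°  ·
  (0,5): δ = 62.88°  ·
  (0,6): δ = 96.59°  ·
  (0,7): δ = 139.12°  ·
  (1,2): δ = 124.58°  ·
  (1,3): δ = 76.80°  ·
  (1,4): δ = 29.24°  ·
  (1,5): δ = 0.22°  ✓
  (1,6): δ = 33.49°  ·
  (1,7): δ = 76.02°  ·
  (2,3): δ = 132.23°  ·
  (2,4): δ = 84.66°  ·
  (2,5): δ = 55.64°  ·
  (2,6): δ = 21.93°  ✓
  (2,7): δ = 20.60°  ✓
  (3,4): δ = 132.44°  ·
  (3,5): δ = 103.41°  ·
  (3,6): δ = 69.70°  ·
  (3,7): δ = 27.17°  ✓
  (4,5): δ = 150.98°  ·
  (4,6): δ = 117.27°  ·
  (4,7): δ = 74.74°  ·
  (5,6): δ = 146.29°  ·
  (5,7): δ = 103.76°  ·
  (6,7): δ = 137.47°  ·
antipodal pairs: 5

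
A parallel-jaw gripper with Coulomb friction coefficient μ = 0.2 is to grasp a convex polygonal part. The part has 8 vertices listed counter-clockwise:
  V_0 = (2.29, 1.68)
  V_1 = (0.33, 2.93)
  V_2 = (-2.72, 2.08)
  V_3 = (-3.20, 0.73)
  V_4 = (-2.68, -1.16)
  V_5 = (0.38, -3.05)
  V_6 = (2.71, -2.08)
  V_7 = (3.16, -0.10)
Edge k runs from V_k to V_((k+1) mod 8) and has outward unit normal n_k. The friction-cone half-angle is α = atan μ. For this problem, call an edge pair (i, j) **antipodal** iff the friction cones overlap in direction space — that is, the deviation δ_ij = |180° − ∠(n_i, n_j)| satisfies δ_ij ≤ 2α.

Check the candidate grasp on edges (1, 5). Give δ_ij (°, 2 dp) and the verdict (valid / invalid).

α = atan 0.2 = 11.31°;  2α = 22.62°
edge 1: e_1 = (-3.05, -0.85);  n_1 = (-0.2685, +0.9633)
edge 5: e_5 = (+2.33, +0.97);  n_5 = (+0.3843, -0.9232)
∠(n_1, n_5) = 172.97°
δ = |180° − 172.97°| = 7.03°
7.03° ≤ 2α = 22.62°  →  valid

δ = 7.03°, valid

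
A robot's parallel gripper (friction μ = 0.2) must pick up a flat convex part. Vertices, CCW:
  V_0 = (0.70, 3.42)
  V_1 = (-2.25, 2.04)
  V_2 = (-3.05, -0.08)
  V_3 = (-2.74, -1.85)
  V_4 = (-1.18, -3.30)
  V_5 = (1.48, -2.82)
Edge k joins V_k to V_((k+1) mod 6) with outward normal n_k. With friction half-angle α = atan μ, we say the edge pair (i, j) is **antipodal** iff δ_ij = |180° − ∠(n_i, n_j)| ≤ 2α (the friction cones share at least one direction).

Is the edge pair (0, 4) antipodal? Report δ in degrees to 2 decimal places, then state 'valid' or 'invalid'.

α = atan 0.2 = 11.31°;  2α = 22.62°
edge 0: e_0 = (-2.95, -1.38);  n_0 = (-0.4237, +0.9058)
edge 4: e_4 = (+2.66, +0.48);  n_4 = (+0.1776, -0.9841)
∠(n_0, n_4) = 165.16°
δ = |180° − 165.16°| = 14.84°
14.84° ≤ 2α = 22.62°  →  valid

δ = 14.84°, valid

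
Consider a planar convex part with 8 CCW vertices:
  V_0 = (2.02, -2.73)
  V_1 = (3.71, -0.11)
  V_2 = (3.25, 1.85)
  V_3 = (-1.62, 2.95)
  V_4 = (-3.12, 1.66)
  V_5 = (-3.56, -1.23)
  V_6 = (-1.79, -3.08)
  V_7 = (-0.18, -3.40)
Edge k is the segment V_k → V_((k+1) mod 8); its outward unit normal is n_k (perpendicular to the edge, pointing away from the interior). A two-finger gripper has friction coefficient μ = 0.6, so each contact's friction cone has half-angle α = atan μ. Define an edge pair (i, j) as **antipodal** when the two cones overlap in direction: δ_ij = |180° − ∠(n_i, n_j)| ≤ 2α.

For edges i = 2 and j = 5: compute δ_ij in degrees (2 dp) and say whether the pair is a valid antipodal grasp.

α = atan 0.6 = 30.96°;  2α = 61.93°
edge 2: e_2 = (-4.87, +1.10);  n_2 = (+0.2203, +0.9754)
edge 5: e_5 = (+1.77, -1.85);  n_5 = (-0.7226, -0.6913)
∠(n_2, n_5) = 146.46°
δ = |180° − 146.46°| = 33.54°
33.54° ≤ 2α = 61.93°  →  valid

δ = 33.54°, valid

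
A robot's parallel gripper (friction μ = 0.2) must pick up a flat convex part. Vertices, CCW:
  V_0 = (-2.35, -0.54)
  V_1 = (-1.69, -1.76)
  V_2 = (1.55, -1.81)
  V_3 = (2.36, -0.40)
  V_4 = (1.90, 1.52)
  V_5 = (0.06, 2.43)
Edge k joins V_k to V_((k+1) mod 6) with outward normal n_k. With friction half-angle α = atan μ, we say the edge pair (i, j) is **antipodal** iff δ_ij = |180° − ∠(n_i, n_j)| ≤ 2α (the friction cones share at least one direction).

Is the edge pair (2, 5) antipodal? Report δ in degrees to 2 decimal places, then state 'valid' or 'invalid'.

δ = 9.18°, valid

α = atan 0.2 = 11.31°;  2α = 22.62°
edge 2: e_2 = (+0.81, +1.41);  n_2 = (+0.8671, -0.4981)
edge 5: e_5 = (-2.41, -2.97);  n_5 = (-0.7765, +0.6301)
∠(n_2, n_5) = 170.82°
δ = |180° − 170.82°| = 9.18°
9.18° ≤ 2α = 22.62°  →  valid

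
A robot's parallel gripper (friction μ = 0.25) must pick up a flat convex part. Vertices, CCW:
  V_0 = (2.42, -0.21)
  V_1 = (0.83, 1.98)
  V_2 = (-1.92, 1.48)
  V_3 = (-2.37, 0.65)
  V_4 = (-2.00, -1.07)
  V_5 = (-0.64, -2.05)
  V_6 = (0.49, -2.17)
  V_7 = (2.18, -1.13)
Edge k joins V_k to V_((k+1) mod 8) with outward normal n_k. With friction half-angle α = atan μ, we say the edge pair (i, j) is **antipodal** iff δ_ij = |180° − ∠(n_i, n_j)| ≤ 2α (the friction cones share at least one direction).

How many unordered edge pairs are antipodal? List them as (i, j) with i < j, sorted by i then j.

α = atan 0.25 = 14.04°;  2α = 28.07°
n_0 = (+0.8092, +0.5875)
n_1 = (-0.1789, +0.9839)
n_2 = (-0.8791, +0.4766)
n_3 = (-0.9776, -0.2103)
n_4 = (-0.5846, -0.8113)
n_5 = (-0.1056, -0.9944)
n_6 = (+0.5241, -0.8517)
n_7 = (+0.9676, -0.2524)
  (0,1): δ = 115.68°  ·
  (0,2): δ = 64.45°  ·
  (0,3): δ = 23.84°  ✓
  (0,4): δ = 18.24°  ✓
  (0,5): δ = 47.96°  ·
  (0,6): δ = 85.63°  ·
  (0,7): δ = 129.40°  ·
  (1,2): δ = 128.77°  ·
  (1,3): δ = 88.16°  ·
  (1,4): δ = 46.08°  ·
  (1,5): δ = 16.37°  ✓
  (1,6): δ = 21.30°  ✓
  (1,7): δ = 65.07°  ·
  (2,3): δ = 139.39°  ·
  (2,4): δ = 97.31°  ·
  (2,5): δ = 67.60°  ·
  (2,6): δ = 29.93°  ·
  (2,7): δ = 13.84°  ✓
  (3,4): δ = 137.92°  ·
  (3,5): δ = 108.20°  ·
  (3,6): δ = 70.53°  ·
  (3,7): δ = 26.76°  ✓
  (4,5): δ = 150.29°  ·
  (4,6): δ = 112.62°  ·
  (4,7): δ = 68.84°  ·
  (5,6): δ = 142.33°  ·
  (5,7): δ = 98.56°  ·
  (6,7): δ = 136.23°  ·
antipodal pairs: 6

count = 6; pairs: (0,3), (0,4), (1,5), (1,6), (2,7), (3,7)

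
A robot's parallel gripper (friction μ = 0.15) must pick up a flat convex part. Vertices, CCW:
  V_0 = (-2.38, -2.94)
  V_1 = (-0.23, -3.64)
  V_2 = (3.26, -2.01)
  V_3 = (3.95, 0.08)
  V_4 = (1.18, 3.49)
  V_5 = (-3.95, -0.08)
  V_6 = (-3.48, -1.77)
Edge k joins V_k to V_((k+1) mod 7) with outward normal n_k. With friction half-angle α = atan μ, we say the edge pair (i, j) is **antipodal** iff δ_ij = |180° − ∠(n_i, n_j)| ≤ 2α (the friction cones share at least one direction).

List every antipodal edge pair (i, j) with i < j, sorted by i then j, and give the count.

α = atan 0.15 = 8.53°;  2α = 17.06°
n_0 = (-0.3096, -0.9509)
n_1 = (+0.4232, -0.9061)
n_2 = (+0.9496, -0.3135)
n_3 = (+0.7762, +0.6305)
n_4 = (-0.5712, +0.8208)
n_5 = (-0.9634, -0.2679)
n_6 = (-0.7286, -0.6850)
  (0,1): δ = 136.93°  ·
  (0,2): δ = 90.24°  ·
  (0,3): δ = 32.88°  ·
  (0,4): δ = 52.87°  ·
  (0,5): δ = 123.58°  ·
  (0,6): δ = 151.27°  ·
  (1,2): δ = 133.31°  ·
  (1,3): δ = 75.95°  ·
  (1,4): δ = 9.80°  ✓
  (1,5): δ = 80.51°  ·
  (1,6): δ = 108.20°  ·
  (2,3): δ = 122.64°  ·
  (2,4): δ = 36.90°  ·
  (2,5): δ = 33.81°  ·
  (2,6): δ = 61.50°  ·
  (3,4): δ = 94.25°  ·
  (3,5): δ = 23.55°  ·
  (3,6): δ = 4.15°  ✓
  (4,5): δ = 109.29°  ·
  (4,6): δ = 81.60°  ·
  (5,6): δ = 152.31°  ·
antipodal pairs: 2

count = 2; pairs: (1,4), (3,6)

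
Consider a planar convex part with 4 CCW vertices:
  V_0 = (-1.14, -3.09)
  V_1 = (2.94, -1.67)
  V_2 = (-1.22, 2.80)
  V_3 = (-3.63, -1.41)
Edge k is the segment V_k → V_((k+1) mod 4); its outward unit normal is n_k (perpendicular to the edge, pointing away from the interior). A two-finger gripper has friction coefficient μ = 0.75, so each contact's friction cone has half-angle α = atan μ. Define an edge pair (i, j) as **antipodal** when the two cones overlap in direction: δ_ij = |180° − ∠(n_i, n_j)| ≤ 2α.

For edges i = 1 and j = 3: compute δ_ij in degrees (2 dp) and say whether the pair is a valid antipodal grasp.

α = atan 0.75 = 36.87°;  2α = 73.74°
edge 1: e_1 = (-4.16, +4.47);  n_1 = (+0.7320, +0.6813)
edge 3: e_3 = (+2.49, -1.68);  n_3 = (-0.5593, -0.8290)
∠(n_1, n_3) = 166.95°
δ = |180° − 166.95°| = 13.05°
13.05° ≤ 2α = 73.74°  →  valid

δ = 13.05°, valid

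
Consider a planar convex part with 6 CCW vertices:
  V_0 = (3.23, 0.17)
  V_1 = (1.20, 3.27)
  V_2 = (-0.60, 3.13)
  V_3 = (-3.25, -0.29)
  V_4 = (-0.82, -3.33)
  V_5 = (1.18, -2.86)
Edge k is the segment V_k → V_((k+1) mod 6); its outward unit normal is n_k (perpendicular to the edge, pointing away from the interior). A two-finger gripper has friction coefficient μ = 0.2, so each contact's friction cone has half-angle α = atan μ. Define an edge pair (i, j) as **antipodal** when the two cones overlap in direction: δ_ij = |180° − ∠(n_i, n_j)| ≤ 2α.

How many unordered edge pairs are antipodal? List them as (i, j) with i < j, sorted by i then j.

count = 3; pairs: (0,3), (1,4), (2,5)

α = atan 0.2 = 11.31°;  2α = 22.62°
n_0 = (+0.8366, +0.5478)
n_1 = (-0.0775, +0.9970)
n_2 = (-0.7905, +0.6125)
n_3 = (-0.7811, -0.6244)
n_4 = (+0.2288, -0.9735)
n_5 = (+0.8282, -0.5604)
  (0,1): δ = 118.77°  ·
  (0,2): δ = 70.99°  ·
  (0,3): δ = 5.42°  ✓
  (0,4): δ = 70.01°  ·
  (0,5): δ = 112.70°  ·
  (1,2): δ = 132.22°  ·
  (1,3): δ = 55.81°  ·
  (1,4): δ = 8.78°  ✓
  (1,5): δ = 51.47°  ·
  (2,3): δ = 103.59°  ·
  (2,4): δ = 39.00°  ·
  (2,5): δ = 3.69°  ✓
  (3,4): δ = 115.41°  ·
  (3,5): δ = 72.72°  ·
  (4,5): δ = 137.31°  ·
antipodal pairs: 3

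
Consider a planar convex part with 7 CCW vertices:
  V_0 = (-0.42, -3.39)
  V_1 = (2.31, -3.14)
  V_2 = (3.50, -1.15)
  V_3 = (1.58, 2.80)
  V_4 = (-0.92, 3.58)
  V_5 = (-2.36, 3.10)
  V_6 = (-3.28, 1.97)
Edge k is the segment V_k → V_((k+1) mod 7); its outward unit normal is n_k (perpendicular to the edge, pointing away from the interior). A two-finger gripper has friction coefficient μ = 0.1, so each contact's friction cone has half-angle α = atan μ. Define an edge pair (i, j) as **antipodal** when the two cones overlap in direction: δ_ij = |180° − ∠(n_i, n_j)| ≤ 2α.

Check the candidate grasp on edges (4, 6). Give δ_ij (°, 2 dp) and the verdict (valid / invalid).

α = atan 0.1 = 5.71°;  2α = 11.42°
edge 4: e_4 = (-1.44, -0.48);  n_4 = (-0.3162, +0.9487)
edge 6: e_6 = (+2.86, -5.36);  n_6 = (-0.8823, -0.4708)
∠(n_4, n_6) = 99.65°
δ = |180° − 99.65°| = 80.35°
80.35° > 2α = 11.42°  →  invalid

δ = 80.35°, invalid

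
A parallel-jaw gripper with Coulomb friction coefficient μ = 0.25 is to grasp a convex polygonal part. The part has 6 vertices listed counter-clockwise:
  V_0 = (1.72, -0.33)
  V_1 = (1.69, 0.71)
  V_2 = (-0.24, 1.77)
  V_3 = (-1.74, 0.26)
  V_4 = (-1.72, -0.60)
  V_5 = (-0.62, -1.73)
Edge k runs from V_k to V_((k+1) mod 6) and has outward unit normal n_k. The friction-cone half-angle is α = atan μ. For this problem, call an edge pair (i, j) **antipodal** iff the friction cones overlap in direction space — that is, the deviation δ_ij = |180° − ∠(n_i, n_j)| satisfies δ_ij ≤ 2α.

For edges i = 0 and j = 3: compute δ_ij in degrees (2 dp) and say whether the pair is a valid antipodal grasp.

α = atan 0.25 = 14.04°;  2α = 28.07°
edge 0: e_0 = (-0.03, +1.04);  n_0 = (+0.9996, +0.0288)
edge 3: e_3 = (+0.02, -0.86);  n_3 = (-0.9997, -0.0232)
∠(n_0, n_3) = 179.68°
δ = |180° − 179.68°| = 0.32°
0.32° ≤ 2α = 28.07°  →  valid

δ = 0.32°, valid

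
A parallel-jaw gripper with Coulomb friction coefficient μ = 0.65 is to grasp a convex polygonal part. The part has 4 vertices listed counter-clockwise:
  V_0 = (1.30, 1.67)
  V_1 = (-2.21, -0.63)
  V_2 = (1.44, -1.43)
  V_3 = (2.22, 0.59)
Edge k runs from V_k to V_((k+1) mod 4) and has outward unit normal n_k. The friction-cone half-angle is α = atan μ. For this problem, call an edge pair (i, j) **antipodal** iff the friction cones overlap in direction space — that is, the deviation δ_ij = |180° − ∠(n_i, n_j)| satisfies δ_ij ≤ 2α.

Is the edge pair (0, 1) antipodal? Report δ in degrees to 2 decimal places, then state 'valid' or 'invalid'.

α = atan 0.65 = 33.02°;  2α = 66.05°
edge 0: e_0 = (-3.51, -2.30);  n_0 = (-0.5481, +0.8364)
edge 1: e_1 = (+3.65, -0.80);  n_1 = (-0.2141, -0.9768)
∠(n_0, n_1) = 134.40°
δ = |180° − 134.40°| = 45.60°
45.60° ≤ 2α = 66.05°  →  valid

δ = 45.60°, valid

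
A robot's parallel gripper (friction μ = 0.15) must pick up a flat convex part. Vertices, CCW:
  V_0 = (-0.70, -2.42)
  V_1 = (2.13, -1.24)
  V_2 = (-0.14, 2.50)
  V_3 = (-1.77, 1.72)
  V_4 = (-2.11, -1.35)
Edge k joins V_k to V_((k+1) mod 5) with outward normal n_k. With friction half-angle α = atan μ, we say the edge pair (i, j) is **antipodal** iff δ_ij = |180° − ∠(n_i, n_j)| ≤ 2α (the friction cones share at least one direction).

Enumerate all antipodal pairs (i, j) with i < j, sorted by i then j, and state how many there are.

count = 1; pairs: (0,2)

α = atan 0.15 = 8.53°;  2α = 17.06°
n_0 = (+0.3848, -0.9230)
n_1 = (+0.8549, +0.5189)
n_2 = (-0.4317, +0.9020)
n_3 = (-0.9939, +0.1101)
n_4 = (-0.6045, -0.7966)
  (0,1): δ = 81.38°  ·
  (0,2): δ = 2.94°  ✓
  (0,3): δ = 61.05°  ·
  (0,4): δ = 120.17°  ·
  (1,2): δ = 95.68°  ·
  (1,3): δ = 37.58°  ·
  (1,4): δ = 21.55°  ·
  (2,3): δ = 121.89°  ·
  (2,4): δ = 62.77°  ·
  (3,4): δ = 120.87°  ·
antipodal pairs: 1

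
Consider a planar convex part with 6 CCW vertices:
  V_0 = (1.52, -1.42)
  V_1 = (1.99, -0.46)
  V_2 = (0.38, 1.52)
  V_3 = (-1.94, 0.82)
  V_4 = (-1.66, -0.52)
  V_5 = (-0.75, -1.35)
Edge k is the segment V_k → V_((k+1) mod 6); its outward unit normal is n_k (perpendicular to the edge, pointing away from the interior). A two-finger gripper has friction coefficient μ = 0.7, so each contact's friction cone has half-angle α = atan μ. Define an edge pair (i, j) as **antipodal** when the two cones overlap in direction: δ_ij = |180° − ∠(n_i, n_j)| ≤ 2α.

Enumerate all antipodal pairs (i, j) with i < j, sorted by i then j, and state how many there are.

count = 7; pairs: (0,2), (0,3), (1,3), (1,4), (1,5), (2,4), (2,5)

α = atan 0.7 = 34.99°;  2α = 69.98°
n_0 = (+0.8981, -0.4397)
n_1 = (+0.7759, +0.6309)
n_2 = (-0.2889, +0.9574)
n_3 = (-0.9789, -0.2045)
n_4 = (-0.6739, -0.7388)
n_5 = (-0.0308, -0.9995)
  (0,1): δ = 114.80°  ·
  (0,2): δ = 47.12°  ✓
  (0,3): δ = 37.89°  ✓
  (0,4): δ = 73.72°  ·
  (0,5): δ = 114.32°  ·
  (1,2): δ = 112.33°  ·
  (1,3): δ = 27.31°  ✓
  (1,4): δ = 8.52°  ✓
  (1,5): δ = 49.12°  ✓
  (2,3): δ = 94.99°  ·
  (2,4): δ = 59.16°  ✓
  (2,5): δ = 18.56°  ✓
  (3,4): δ = 144.17°  ·
  (3,5): δ = 103.57°  ·
  (4,5): δ = 139.40°  ·
antipodal pairs: 7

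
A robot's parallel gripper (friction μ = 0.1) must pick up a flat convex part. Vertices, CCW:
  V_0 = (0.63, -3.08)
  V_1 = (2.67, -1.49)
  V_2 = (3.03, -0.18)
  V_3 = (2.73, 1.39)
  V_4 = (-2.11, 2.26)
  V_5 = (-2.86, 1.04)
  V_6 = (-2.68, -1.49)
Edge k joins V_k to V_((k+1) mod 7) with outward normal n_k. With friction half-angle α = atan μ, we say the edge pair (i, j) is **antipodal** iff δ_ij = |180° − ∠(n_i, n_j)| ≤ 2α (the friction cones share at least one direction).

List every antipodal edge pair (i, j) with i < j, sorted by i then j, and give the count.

α = atan 0.1 = 5.71°;  2α = 11.42°
n_0 = (+0.6147, -0.7887)
n_1 = (+0.9643, -0.2650)
n_2 = (+0.9822, +0.1877)
n_3 = (+0.1769, +0.9842)
n_4 = (-0.8519, +0.5237)
n_5 = (-0.9975, -0.0710)
n_6 = (-0.4330, -0.9014)
  (0,1): δ = 143.30°  ·
  (0,2): δ = 117.12°  ·
  (0,3): δ = 48.12°  ·
  (0,4): δ = 20.49°  ·
  (0,5): δ = 56.14°  ·
  (0,6): δ = 116.41°  ·
  (1,2): δ = 153.82°  ·
  (1,3): δ = 84.82°  ·
  (1,4): δ = 16.22°  ·
  (1,5): δ = 19.44°  ·
  (1,6): δ = 79.71°  ·
  (2,3): δ = 111.01°  ·
  (2,4): δ = 42.40°  ·
  (2,5): δ = 6.75°  ✓
  (2,6): δ = 53.52°  ·
  (3,4): δ = 111.39°  ·
  (3,5): δ = 75.74°  ·
  (3,6): δ = 15.47°  ·
  (4,5): δ = 144.35°  ·
  (4,6): δ = 84.08°  ·
  (5,6): δ = 119.73°  ·
antipodal pairs: 1

count = 1; pairs: (2,5)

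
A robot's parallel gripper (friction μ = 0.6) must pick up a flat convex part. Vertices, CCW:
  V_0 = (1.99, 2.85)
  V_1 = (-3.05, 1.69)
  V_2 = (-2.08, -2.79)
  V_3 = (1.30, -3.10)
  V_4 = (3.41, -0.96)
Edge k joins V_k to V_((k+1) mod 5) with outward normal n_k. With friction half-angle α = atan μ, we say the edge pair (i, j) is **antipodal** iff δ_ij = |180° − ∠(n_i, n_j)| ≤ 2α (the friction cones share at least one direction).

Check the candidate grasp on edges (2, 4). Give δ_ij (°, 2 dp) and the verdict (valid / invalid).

α = atan 0.6 = 30.96°;  2α = 61.93°
edge 2: e_2 = (+3.38, -0.31);  n_2 = (-0.0913, -0.9958)
edge 4: e_4 = (-1.42, +3.81);  n_4 = (+0.9370, +0.3492)
∠(n_2, n_4) = 115.68°
δ = |180° − 115.68°| = 64.32°
64.32° > 2α = 61.93°  →  invalid

δ = 64.32°, invalid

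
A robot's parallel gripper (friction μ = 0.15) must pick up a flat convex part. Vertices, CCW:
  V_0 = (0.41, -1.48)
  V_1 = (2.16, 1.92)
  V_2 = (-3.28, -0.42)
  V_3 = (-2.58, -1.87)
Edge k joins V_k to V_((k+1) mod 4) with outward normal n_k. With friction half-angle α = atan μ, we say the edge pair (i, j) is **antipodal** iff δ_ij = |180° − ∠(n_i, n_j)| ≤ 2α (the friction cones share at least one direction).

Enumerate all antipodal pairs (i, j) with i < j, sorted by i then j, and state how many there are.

count = 1; pairs: (1,3)

α = atan 0.15 = 8.53°;  2α = 17.06°
n_0 = (+0.8891, -0.4576)
n_1 = (-0.3951, +0.9186)
n_2 = (-0.9006, -0.4347)
n_3 = (+0.1293, -0.9916)
  (0,1): δ = 39.49°  ·
  (0,2): δ = 53.00°  ·
  (0,3): δ = 124.67°  ·
  (1,2): δ = 87.51°  ·
  (1,3): δ = 15.84°  ✓
  (2,3): δ = 108.34°  ·
antipodal pairs: 1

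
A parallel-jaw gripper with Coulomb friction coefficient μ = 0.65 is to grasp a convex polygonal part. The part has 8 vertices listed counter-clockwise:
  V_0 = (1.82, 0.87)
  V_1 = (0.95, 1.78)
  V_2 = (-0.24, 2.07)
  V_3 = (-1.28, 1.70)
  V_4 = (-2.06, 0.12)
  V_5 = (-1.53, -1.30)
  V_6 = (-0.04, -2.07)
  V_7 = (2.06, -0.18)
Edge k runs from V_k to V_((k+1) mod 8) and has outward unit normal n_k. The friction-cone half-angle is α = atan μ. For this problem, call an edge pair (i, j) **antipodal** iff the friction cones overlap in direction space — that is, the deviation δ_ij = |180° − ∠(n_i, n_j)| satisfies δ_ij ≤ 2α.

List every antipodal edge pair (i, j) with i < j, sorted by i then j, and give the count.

α = atan 0.65 = 33.02°;  2α = 66.05°
n_0 = (+0.7228, +0.6910)
n_1 = (+0.2368, +0.9716)
n_2 = (-0.3352, +0.9422)
n_3 = (-0.8967, +0.4427)
n_4 = (-0.9369, -0.3497)
n_5 = (-0.4591, -0.8884)
n_6 = (+0.6690, -0.7433)
n_7 = (+0.9749, +0.2228)
  (0,1): δ = 147.41°  ·
  (0,2): δ = 114.13°  ·
  (0,3): δ = 69.99°  ·
  (0,4): δ = 23.25°  ✓
  (0,5): δ = 18.96°  ✓
  (0,6): δ = 88.27°  ·
  (0,7): δ = 149.16°  ·
  (1,2): δ = 146.72°  ·
  (1,3): δ = 102.58°  ·
  (1,4): δ = 55.84°  ✓
  (1,5): δ = 13.63°  ✓
  (1,6): δ = 55.68°  ✓
  (1,7): δ = 116.57°  ·
  (2,3): δ = 135.86°  ·
  (2,4): δ = 89.12°  ·
  (2,5): δ = 46.91°  ✓
  (2,6): δ = 22.40°  ✓
  (2,7): δ = 83.29°  ·
  (3,4): δ = 133.26°  ·
  (3,5): δ = 91.05°  ·
  (3,6): δ = 21.74°  ✓
  (3,7): δ = 39.15°  ✓
  (4,5): δ = 137.80°  ·
  (4,6): δ = 68.48°  ·
  (4,7): δ = 7.59°  ✓
  (5,6): δ = 110.68°  ·
  (5,7): δ = 49.80°  ✓
  (6,7): δ = 119.11°  ·
antipodal pairs: 11

count = 11; pairs: (0,4), (0,5), (1,4), (1,5), (1,6), (2,5), (2,6), (3,6), (3,7), (4,7), (5,7)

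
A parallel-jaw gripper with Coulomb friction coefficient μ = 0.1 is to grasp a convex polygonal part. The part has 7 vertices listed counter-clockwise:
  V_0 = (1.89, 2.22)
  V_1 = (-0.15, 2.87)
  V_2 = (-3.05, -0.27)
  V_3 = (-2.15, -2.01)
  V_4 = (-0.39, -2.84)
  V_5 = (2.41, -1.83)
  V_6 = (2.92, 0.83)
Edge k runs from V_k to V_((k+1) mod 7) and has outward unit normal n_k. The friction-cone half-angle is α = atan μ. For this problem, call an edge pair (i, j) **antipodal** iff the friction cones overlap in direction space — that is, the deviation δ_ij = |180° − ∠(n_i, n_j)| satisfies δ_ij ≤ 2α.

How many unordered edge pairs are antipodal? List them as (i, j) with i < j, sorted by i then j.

count = 2; pairs: (0,3), (2,6)

α = atan 0.1 = 5.71°;  2α = 11.42°
n_0 = (+0.3036, +0.9528)
n_1 = (-0.7346, +0.6785)
n_2 = (-0.8882, -0.4594)
n_3 = (-0.4265, -0.9045)
n_4 = (+0.3393, -0.9407)
n_5 = (+0.9821, -0.1883)
n_6 = (+0.8035, +0.5954)
  (0,1): δ = 115.05°  ·
  (0,2): δ = 44.98°  ·
  (0,3): δ = 7.57°  ✓
  (0,4): δ = 37.51°  ·
  (0,5): δ = 96.82°  ·
  (0,6): δ = 144.21°  ·
  (1,2): δ = 109.93°  ·
  (1,3): δ = 72.52°  ·
  (1,4): δ = 27.44°  ·
  (1,5): δ = 31.87°  ·
  (1,6): δ = 79.26°  ·
  (2,3): δ = 142.60°  ·
  (2,4): δ = 97.51°  ·
  (2,5): δ = 38.20°  ·
  (2,6): δ = 9.19°  ✓
  (3,4): δ = 134.92°  ·
  (3,5): δ = 75.61°  ·
  (3,6): δ = 28.21°  ·
  (4,5): δ = 120.69°  ·
  (4,6): δ = 73.30°  ·
  (5,6): δ = 132.61°  ·
antipodal pairs: 2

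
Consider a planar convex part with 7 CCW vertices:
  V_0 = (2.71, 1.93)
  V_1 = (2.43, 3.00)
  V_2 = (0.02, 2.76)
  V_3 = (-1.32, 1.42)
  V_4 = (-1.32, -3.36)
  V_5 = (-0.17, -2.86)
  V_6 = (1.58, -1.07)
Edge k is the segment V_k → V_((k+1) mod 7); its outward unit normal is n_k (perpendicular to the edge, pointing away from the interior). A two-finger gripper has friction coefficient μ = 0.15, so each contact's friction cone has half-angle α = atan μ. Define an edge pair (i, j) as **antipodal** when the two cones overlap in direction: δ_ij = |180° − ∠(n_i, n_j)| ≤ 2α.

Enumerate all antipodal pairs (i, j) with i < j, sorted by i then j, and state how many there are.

α = atan 0.15 = 8.53°;  2α = 17.06°
n_0 = (+0.9674, +0.2532)
n_1 = (-0.0991, +0.9951)
n_2 = (-0.7071, +0.7071)
n_3 = (-1.0000, -0.0000)
n_4 = (+0.3987, -0.9171)
n_5 = (+0.7151, -0.6991)
n_6 = (+0.9358, -0.3525)
  (0,1): δ = 98.98°  ·
  (0,2): δ = 59.66°  ·
  (0,3): δ = 14.66°  ✓
  (0,4): δ = 98.83°  ·
  (0,5): δ = 120.98°  ·
  (0,6): δ = 144.70°  ·
  (1,2): δ = 140.69°  ·
  (1,3): δ = 95.69°  ·
  (1,4): δ = 17.81°  ·
  (1,5): δ = 39.96°  ·
  (1,6): δ = 63.67°  ·
  (2,3): δ = 135.00°  ·
  (2,4): δ = 21.50°  ·
  (2,5): δ = 0.65°  ✓
  (2,6): δ = 24.36°  ·
  (3,4): δ = 66.50°  ·
  (3,5): δ = 44.35°  ·
  (3,6): δ = 20.64°  ·
  (4,5): δ = 157.85°  ·
  (4,6): δ = 134.14°  ·
  (5,6): δ = 156.29°  ·
antipodal pairs: 2

count = 2; pairs: (0,3), (2,5)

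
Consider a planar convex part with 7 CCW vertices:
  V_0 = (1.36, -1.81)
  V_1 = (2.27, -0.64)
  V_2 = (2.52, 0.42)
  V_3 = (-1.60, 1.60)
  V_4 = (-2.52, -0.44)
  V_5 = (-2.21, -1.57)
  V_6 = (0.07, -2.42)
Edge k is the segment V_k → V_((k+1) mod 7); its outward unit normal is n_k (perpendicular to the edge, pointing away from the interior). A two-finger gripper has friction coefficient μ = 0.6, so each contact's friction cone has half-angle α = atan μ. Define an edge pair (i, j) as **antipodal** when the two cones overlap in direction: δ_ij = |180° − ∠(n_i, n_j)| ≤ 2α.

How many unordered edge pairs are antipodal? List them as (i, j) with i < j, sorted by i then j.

count = 8; pairs: (0,3), (0,4), (1,3), (1,4), (2,4), (2,5), (2,6), (3,6)

α = atan 0.6 = 30.96°;  2α = 61.93°
n_0 = (+0.7894, -0.6139)
n_1 = (+0.9733, -0.2296)
n_2 = (+0.2753, +0.9613)
n_3 = (-0.9116, +0.4111)
n_4 = (-0.9644, -0.2646)
n_5 = (-0.3493, -0.9370)
n_6 = (+0.4275, -0.9040)
  (0,1): δ = 155.40°  ·
  (0,2): δ = 68.11°  ·
  (0,3): δ = 13.60°  ✓
  (0,4): δ = 53.22°  ✓
  (0,5): δ = 107.43°  ·
  (0,6): δ = 153.18°  ·
  (1,2): δ = 92.71°  ·
  (1,3): δ = 11.00°  ✓
  (1,4): δ = 28.61°  ✓
  (1,5): δ = 82.82°  ·
  (1,6): δ = 128.58°  ·
  (2,3): δ = 98.29°  ·
  (2,4): δ = 58.68°  ✓
  (2,5): δ = 4.46°  ✓
  (2,6): δ = 41.29°  ✓
  (3,4): δ = 140.38°  ·
  (3,5): δ = 86.17°  ·
  (3,6): δ = 40.42°  ✓
  (4,5): δ = 125.79°  ·
  (4,6): δ = 80.03°  ·
  (5,6): δ = 134.25°  ·
antipodal pairs: 8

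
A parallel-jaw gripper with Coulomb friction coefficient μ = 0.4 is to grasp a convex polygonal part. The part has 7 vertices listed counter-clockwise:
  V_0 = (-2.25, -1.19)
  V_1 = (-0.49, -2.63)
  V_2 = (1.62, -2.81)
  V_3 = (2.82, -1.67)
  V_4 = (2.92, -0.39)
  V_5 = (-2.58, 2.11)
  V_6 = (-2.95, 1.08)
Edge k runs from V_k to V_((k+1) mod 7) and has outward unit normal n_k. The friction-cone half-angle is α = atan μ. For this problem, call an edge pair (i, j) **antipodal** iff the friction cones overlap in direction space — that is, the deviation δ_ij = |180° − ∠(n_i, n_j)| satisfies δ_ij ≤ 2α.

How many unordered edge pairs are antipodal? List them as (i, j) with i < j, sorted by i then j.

α = atan 0.4 = 21.80°;  2α = 43.60°
n_0 = (-0.6332, -0.7740)
n_1 = (-0.0850, -0.9964)
n_2 = (+0.6887, -0.7250)
n_3 = (+0.9970, -0.0779)
n_4 = (+0.4138, +0.9104)
n_5 = (-0.9411, +0.3381)
n_6 = (-0.9556, -0.2947)
  (0,1): δ = 145.59°  ·
  (0,2): δ = 97.18°  ·
  (0,3): δ = 55.18°  ·
  (0,4): δ = 14.85°  ✓
  (0,5): δ = 109.53°  ·
  (0,6): δ = 146.43°  ·
  (1,2): δ = 131.59°  ·
  (1,3): δ = 89.59°  ·
  (1,4): δ = 19.57°  ✓
  (1,5): δ = 75.12°  ·
  (1,6): δ = 112.01°  ·
  (2,3): δ = 138.00°  ·
  (2,4): δ = 67.98°  ·
  (2,5): δ = 26.71°  ✓
  (2,6): δ = 63.61°  ·
  (3,4): δ = 109.98°  ·
  (3,5): δ = 15.29°  ✓
  (3,6): δ = 21.61°  ✓
  (4,5): δ = 85.32°  ·
  (4,6): δ = 48.42°  ·
  (5,6): δ = 143.10°  ·
antipodal pairs: 5

count = 5; pairs: (0,4), (1,4), (2,5), (3,5), (3,6)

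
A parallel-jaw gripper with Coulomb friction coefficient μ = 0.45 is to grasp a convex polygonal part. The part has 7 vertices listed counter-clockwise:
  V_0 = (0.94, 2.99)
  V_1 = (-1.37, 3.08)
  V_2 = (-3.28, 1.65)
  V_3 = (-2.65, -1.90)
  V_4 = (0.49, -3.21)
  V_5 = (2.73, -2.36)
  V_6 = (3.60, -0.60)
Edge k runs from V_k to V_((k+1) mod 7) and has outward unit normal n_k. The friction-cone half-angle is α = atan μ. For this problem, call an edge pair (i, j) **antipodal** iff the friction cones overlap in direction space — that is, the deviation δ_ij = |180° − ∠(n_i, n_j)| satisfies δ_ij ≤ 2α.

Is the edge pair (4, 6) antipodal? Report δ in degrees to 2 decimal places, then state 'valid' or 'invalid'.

α = atan 0.45 = 24.23°;  2α = 48.46°
edge 4: e_4 = (+2.24, +0.85);  n_4 = (+0.3548, -0.9349)
edge 6: e_6 = (-2.66, +3.59);  n_6 = (+0.8035, +0.5953)
∠(n_4, n_6) = 105.76°
δ = |180° − 105.76°| = 74.24°
74.24° > 2α = 48.46°  →  invalid

δ = 74.24°, invalid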